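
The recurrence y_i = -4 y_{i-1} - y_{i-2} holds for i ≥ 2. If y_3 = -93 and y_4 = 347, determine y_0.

Rearranging, y_{i-2} = -(y_i + 4 y_{i-1}).
y_2 = -(347 + 4*(-93)) = 25
y_1 = -(-93 + 4*25) = -7
y_0 = -(25 + 4*(-7)) = 3

3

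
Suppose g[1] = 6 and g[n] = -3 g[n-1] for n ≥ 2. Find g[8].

-13122

g[2] = -3*6 = -18
g[3] = -3*(-18) = 54
g[4] = -3*54 = -162
g[5] = -3*(-162) = 486
g[6] = -3*486 = -1458
g[7] = -3*(-1458) = 4374
g[8] = -3*4374 = -13122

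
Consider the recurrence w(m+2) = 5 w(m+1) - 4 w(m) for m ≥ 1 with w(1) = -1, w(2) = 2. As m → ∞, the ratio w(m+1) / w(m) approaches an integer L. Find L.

4

The characteristic equation is r^2 - 5r + 4 = 0, which factors as (r - 4)(r - 1) = 0.
So the roots are 4 and 1. Since |4| > |1| and the coefficient of 4^m is non-zero, the ratio tends to 4.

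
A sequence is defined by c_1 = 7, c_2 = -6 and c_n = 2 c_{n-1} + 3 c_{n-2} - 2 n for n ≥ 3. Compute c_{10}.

-12302

c_3 = 2·(-6) + 3·7 - 6 = 3
c_4 = 2·3 + 3·(-6) - 8 = -20
c_5 = 2·(-20) + 3·3 - 10 = -41
c_6 = 2·(-41) + 3·(-20) - 12 = -154
c_7 = 2·(-154) + 3·(-41) - 14 = -445
c_8 = 2·(-445) + 3·(-154) - 16 = -1368
c_9 = 2·(-1368) + 3·(-445) - 18 = -4089
c_{10} = 2·(-4089) + 3·(-1368) - 20 = -12302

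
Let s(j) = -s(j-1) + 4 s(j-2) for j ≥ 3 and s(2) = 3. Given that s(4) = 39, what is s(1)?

-6

Let s(1) = z.
s(3) = -3 + 4z
s(4) = 15 - 4z
So 15 - 4z = 39, giving z = -6.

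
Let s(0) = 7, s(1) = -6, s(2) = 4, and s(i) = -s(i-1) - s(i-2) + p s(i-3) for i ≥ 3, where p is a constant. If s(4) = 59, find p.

-5

s(3) = 2 + 7p
s(4) = -6 - 13p
So -6 - 13p = 59, giving p = -5.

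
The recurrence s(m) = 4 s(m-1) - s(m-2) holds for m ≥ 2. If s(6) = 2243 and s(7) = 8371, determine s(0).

-7

Rearranging, s(m-2) = -(s(m) - 4 s(m-1)).
s(5) = -(8371 - 4·2243) = 601
s(4) = -(2243 - 4·601) = 161
s(3) = -(601 - 4·161) = 43
s(2) = -(161 - 4·43) = 11
s(1) = -(43 - 4·11) = 1
s(0) = -(11 - 4·1) = -7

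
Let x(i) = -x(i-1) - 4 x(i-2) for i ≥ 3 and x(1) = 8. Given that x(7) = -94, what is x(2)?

-2

Let x(2) = y.
x(3) = -32 - y
x(4) = 32 - 3y
x(5) = 96 + 7y
x(6) = -224 + 5y
x(7) = -160 - 33y
So -160 - 33y = -94, giving y = -2.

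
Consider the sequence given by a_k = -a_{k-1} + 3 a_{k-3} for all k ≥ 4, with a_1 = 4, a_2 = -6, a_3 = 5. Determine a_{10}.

-233

a_4 = -5 + 3*4 = 7
a_5 = -7 + 3*(-6) = -25
a_6 = -(-25) + 3*5 = 40
a_7 = -40 + 3*7 = -19
a_8 = -(-19) + 3*(-25) = -56
a_9 = -(-56) + 3*40 = 176
a_{10} = -176 + 3*(-19) = -233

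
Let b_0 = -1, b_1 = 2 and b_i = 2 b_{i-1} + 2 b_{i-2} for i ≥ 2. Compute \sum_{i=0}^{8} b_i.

1791

b_2 = 2(2) + 2(-1) = 2
b_3 = 2(2) + 2(2) = 8
b_4 = 2(8) + 2(2) = 20
b_5 = 2(20) + 2(8) = 56
b_6 = 2(56) + 2(20) = 152
b_7 = 2(152) + 2(56) = 416
b_8 = 2(416) + 2(152) = 1136
Sum = (-1) + 2 + 2 + 8 + 20 + 56 + 152 + 416 + 1136 = 1791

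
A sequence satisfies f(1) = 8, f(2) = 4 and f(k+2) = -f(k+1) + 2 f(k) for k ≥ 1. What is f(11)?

1372

f(3) = -4 + 2(8) = 12
f(4) = -12 + 2(4) = -4
f(5) = -(-4) + 2(12) = 28
f(6) = -28 + 2(-4) = -36
f(7) = -(-36) + 2(28) = 92
f(8) = -92 + 2(-36) = -164
f(9) = -(-164) + 2(92) = 348
f(10) = -348 + 2(-164) = -676
f(11) = -(-676) + 2(348) = 1372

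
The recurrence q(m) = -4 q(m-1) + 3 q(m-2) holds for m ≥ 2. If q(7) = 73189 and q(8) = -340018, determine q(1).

7

Rearranging, q(m-2) = (q(m) + 4 q(m-1)) / 3.
q(6) = (-340018 + 4·73189) / 3 = -47262/3 = -15754
q(5) = (73189 + 4·(-15754)) / 3 = 10173/3 = 3391
q(4) = (-15754 + 4·3391) / 3 = -2190/3 = -730
q(3) = (3391 + 4·(-730)) / 3 = 471/3 = 157
q(2) = (-730 + 4·157) / 3 = -102/3 = -34
q(1) = (157 + 4·(-34)) / 3 = 21/3 = 7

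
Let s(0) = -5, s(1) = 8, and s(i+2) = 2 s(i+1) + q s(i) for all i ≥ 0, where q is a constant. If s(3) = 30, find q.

s(2) = 16 - 5q
s(3) = 32 - 2q
So 32 - 2q = 30, giving q = 1.

1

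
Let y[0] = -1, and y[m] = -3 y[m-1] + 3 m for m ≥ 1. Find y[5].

384

y[1] = -3*(-1) + 3 = 6
y[2] = -3*6 + 6 = -12
y[3] = -3*(-12) + 9 = 45
y[4] = -3*45 + 12 = -123
y[5] = -3*(-123) + 15 = 384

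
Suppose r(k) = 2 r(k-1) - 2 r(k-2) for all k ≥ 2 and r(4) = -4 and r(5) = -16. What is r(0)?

1

Rearranging, r(k-2) = (r(k) - 2 r(k-1)) / -2.
r(3) = (-16 - 2(-4)) / -2 = -8/-2 = 4
r(2) = (-4 - 2(4)) / -2 = -12/-2 = 6
r(1) = (4 - 2(6)) / -2 = -8/-2 = 4
r(0) = (6 - 2(4)) / -2 = -2/-2 = 1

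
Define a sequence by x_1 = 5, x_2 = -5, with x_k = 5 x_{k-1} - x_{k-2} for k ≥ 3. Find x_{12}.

-40286370

x_3 = 5*(-5) - 5 = -30
x_4 = 5*(-30) - (-5) = -145
x_5 = 5*(-145) - (-30) = -695
x_6 = 5*(-695) - (-145) = -3330
x_7 = 5*(-3330) - (-695) = -15955
x_8 = 5*(-15955) - (-3330) = -76445
x_9 = 5*(-76445) - (-15955) = -366270
x_{10} = 5*(-366270) - (-76445) = -1754905
x_{11} = 5*(-1754905) - (-366270) = -8408255
x_{12} = 5*(-8408255) - (-1754905) = -40286370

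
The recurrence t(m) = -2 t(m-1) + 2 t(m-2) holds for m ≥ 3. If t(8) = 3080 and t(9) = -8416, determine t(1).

Rearranging, t(m-2) = (t(m) + 2 t(m-1)) / 2.
t(7) = (-8416 + 2(3080)) / 2 = -2256/2 = -1128
t(6) = (3080 + 2(-1128)) / 2 = 824/2 = 412
t(5) = (-1128 + 2(412)) / 2 = -304/2 = -152
t(4) = (412 + 2(-152)) / 2 = 108/2 = 54
t(3) = (-152 + 2(54)) / 2 = -44/2 = -22
t(2) = (54 + 2(-22)) / 2 = 10/2 = 5
t(1) = (-22 + 2(5)) / 2 = -12/2 = -6

-6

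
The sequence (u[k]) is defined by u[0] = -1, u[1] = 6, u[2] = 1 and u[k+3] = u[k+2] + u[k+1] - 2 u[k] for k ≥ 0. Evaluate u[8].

-31

u[3] = 1 + 6 - 2·(-1) = 9
u[4] = 9 + 1 - 2·6 = -2
u[5] = (-2) + 9 - 2·1 = 5
u[6] = 5 + (-2) - 2·9 = -15
u[7] = (-15) + 5 - 2·(-2) = -6
u[8] = (-6) + (-15) - 2·5 = -31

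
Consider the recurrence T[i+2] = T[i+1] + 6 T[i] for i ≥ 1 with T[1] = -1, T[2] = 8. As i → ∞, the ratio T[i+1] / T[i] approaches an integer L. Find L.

The characteristic equation is r^2 - r - 6 = 0, which factors as (r - 3)(r + 2) = 0.
So the roots are 3 and -2. Since |3| > |-2| and the coefficient of 3^i is non-zero, the ratio tends to 3.

3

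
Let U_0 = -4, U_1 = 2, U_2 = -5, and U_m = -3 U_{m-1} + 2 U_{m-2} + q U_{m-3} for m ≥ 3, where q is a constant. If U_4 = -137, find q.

U_3 = 19 - 4q
U_4 = -67 + 14q
So -67 + 14q = -137, giving q = -5.

-5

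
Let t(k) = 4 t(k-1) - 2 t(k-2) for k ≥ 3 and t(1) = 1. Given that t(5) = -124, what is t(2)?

Let t(2) = z.
t(3) = -2 + 4z
t(4) = -8 + 14z
t(5) = -28 + 48z
So -28 + 48z = -124, giving z = -2.

-2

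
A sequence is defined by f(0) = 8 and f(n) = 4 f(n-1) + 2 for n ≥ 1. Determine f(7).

f(1) = 4*8 + 2 = 34
f(2) = 4*34 + 2 = 138
f(3) = 4*138 + 2 = 554
f(4) = 4*554 + 2 = 2218
f(5) = 4*2218 + 2 = 8874
f(6) = 4*8874 + 2 = 35498
f(7) = 4*35498 + 2 = 141994

141994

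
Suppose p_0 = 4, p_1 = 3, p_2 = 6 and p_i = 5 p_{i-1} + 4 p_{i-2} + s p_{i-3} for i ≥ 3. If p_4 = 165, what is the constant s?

p_3 = 42 + 4s
p_4 = 234 + 23s
So 234 + 23s = 165, giving s = -3.

-3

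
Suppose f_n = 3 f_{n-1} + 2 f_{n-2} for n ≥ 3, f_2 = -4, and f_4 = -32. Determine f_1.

Let f_1 = z.
f_3 = -12 + 2z
f_4 = -44 + 6z
So -44 + 6z = -32, giving z = 2.

2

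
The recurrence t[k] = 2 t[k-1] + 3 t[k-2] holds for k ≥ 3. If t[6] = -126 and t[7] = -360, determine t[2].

-6

Rearranging, t[k-2] = (t[k] - 2 t[k-1]) / 3.
t[5] = (-360 - 2·(-126)) / 3 = -108/3 = -36
t[4] = (-126 - 2·(-36)) / 3 = -54/3 = -18
t[3] = (-36 - 2·(-18)) / 3 = 0/3 = 0
t[2] = (-18 - 2·0) / 3 = -18/3 = -6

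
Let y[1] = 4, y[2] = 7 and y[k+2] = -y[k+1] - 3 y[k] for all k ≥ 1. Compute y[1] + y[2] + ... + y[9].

y[3] = -7 - 3·4 = -19
y[4] = -(-19) - 3·7 = -2
y[5] = -(-2) - 3·(-19) = 59
y[6] = -59 - 3·(-2) = -53
y[7] = -(-53) - 3·59 = -124
y[8] = -(-124) - 3·(-53) = 283
y[9] = -283 - 3·(-124) = 89
Sum = 4 + 7 + (-19) + (-2) + 59 + (-53) + (-124) + 283 + 89 = 244

244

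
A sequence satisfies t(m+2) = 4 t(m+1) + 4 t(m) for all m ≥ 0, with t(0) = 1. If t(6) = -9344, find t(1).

-5

Let t(1) = w.
t(2) = 4 + 4w
t(3) = 16 + 20w
t(4) = 80 + 96w
t(5) = 384 + 464w
t(6) = 1856 + 2240w
So 1856 + 2240w = -9344, giving w = -5.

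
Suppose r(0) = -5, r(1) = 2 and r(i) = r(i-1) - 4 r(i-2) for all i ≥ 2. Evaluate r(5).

-130

r(2) = 2 - 4·(-5) = 22
r(3) = 22 - 4·2 = 14
r(4) = 14 - 4·22 = -74
r(5) = (-74) - 4·14 = -130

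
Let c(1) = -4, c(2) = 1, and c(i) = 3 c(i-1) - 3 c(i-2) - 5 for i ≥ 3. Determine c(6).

c(3) = 3·1 - 3·(-4) - 5 = 10
c(4) = 3·10 - 3·1 - 5 = 22
c(5) = 3·22 - 3·10 - 5 = 31
c(6) = 3·31 - 3·22 - 5 = 22

22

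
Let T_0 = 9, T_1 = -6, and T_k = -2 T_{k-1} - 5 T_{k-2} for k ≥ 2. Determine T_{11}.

T_2 = -2*(-6) - 5*9 = -33
T_3 = -2*(-33) - 5*(-6) = 96
T_4 = -2*96 - 5*(-33) = -27
T_5 = -2*(-27) - 5*96 = -426
T_6 = -2*(-426) - 5*(-27) = 987
T_7 = -2*987 - 5*(-426) = 156
T_8 = -2*156 - 5*987 = -5247
T_9 = -2*(-5247) - 5*156 = 9714
T_{10} = -2*9714 - 5*(-5247) = 6807
T_{11} = -2*6807 - 5*9714 = -62184

-62184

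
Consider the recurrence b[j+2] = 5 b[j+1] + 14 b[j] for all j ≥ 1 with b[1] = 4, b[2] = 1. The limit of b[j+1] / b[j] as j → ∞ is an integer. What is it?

7

The characteristic equation is r^2 - 5r - 14 = 0, which factors as (r - 7)(r + 2) = 0.
So the roots are 7 and -2. Since |7| > |-2| and the coefficient of 7^j is non-zero, the ratio tends to 7.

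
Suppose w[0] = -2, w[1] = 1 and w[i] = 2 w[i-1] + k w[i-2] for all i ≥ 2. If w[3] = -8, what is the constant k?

4

w[2] = 2 - 2k
w[3] = 4 - 3k
So 4 - 3k = -8, giving k = 4.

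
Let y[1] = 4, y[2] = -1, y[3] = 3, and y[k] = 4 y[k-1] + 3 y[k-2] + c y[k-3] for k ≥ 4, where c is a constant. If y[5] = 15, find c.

y[4] = 9 + 4c
y[5] = 45 + 15c
So 45 + 15c = 15, giving c = -2.

-2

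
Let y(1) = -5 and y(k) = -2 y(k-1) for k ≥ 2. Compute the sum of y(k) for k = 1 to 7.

y(2) = -2*(-5) = 10
y(3) = -2*10 = -20
y(4) = -2*(-20) = 40
y(5) = -2*40 = -80
y(6) = -2*(-80) = 160
y(7) = -2*160 = -320
Sum = (-5) + 10 + (-20) + 40 + (-80) + 160 + (-320) = -215

-215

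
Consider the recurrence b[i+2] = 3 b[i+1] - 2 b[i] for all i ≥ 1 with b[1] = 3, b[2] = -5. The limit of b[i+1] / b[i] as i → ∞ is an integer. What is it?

2

The characteristic equation is r^2 - 3r + 2 = 0, which factors as (r - 2)(r - 1) = 0.
So the roots are 2 and 1. Since |2| > |1| and the coefficient of 2^i is non-zero, the ratio tends to 2.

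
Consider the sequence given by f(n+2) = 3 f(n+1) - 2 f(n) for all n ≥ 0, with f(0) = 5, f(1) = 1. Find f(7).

f(2) = 3*1 - 2*5 = -7
f(3) = 3*(-7) - 2*1 = -23
f(4) = 3*(-23) - 2*(-7) = -55
f(5) = 3*(-55) - 2*(-23) = -119
f(6) = 3*(-119) - 2*(-55) = -247
f(7) = 3*(-247) - 2*(-119) = -503

-503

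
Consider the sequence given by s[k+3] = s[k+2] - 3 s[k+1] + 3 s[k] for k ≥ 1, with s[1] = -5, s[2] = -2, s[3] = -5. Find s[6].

22

s[4] = (-5) - 3·(-2) + 3·(-5) = -14
s[5] = (-14) - 3·(-5) + 3·(-2) = -5
s[6] = (-5) - 3·(-14) + 3·(-5) = 22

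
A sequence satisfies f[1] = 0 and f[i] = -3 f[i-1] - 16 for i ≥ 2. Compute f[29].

The fixed point is -16/(1 + 3) = -4, so f[i] + 4 = -3(f[i-1] + 4).
Hence f[i] = 4·(-3)^{i-1} - 4.
f[29] = 4·(-3)^{28} - 4 = 4·22876792454961 - 4 = 91507169819840.

91507169819840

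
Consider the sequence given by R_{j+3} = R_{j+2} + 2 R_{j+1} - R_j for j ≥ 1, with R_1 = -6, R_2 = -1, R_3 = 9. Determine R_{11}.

1017

R_4 = 9 + 2(-1) - (-6) = 13
R_5 = 13 + 2(9) - (-1) = 32
R_6 = 32 + 2(13) - 9 = 49
R_7 = 49 + 2(32) - 13 = 100
R_8 = 100 + 2(49) - 32 = 166
R_9 = 166 + 2(100) - 49 = 317
R_{10} = 317 + 2(166) - 100 = 549
R_{11} = 549 + 2(317) - 166 = 1017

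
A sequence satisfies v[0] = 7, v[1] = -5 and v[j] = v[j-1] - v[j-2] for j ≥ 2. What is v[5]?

v[2] = (-5) - 7 = -12
v[3] = (-12) - (-5) = -7
v[4] = (-7) - (-12) = 5
v[5] = 5 - (-7) = 12

12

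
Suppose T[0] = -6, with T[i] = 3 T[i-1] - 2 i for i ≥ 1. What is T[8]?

-49198

T[1] = 3*(-6) - 2 = -20
T[2] = 3*(-20) - 4 = -64
T[3] = 3*(-64) - 6 = -198
T[4] = 3*(-198) - 8 = -602
T[5] = 3*(-602) - 10 = -1816
T[6] = 3*(-1816) - 12 = -5460
T[7] = 3*(-5460) - 14 = -16394
T[8] = 3*(-16394) - 16 = -49198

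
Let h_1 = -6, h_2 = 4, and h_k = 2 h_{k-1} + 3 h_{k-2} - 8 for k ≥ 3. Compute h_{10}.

-29516

h_3 = 2·4 + 3·(-6) - 8 = -18
h_4 = 2·(-18) + 3·4 - 8 = -32
h_5 = 2·(-32) + 3·(-18) - 8 = -126
h_6 = 2·(-126) + 3·(-32) - 8 = -356
h_7 = 2·(-356) + 3·(-126) - 8 = -1098
h_8 = 2·(-1098) + 3·(-356) - 8 = -3272
h_9 = 2·(-3272) + 3·(-1098) - 8 = -9846
h_{10} = 2·(-9846) + 3·(-3272) - 8 = -29516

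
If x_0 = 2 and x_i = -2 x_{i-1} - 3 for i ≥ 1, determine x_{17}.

The fixed point is -3/(1 + 2) = -1, so x_i + 1 = -2(x_{i-1} + 1).
Hence x_i = 3·(-2)^i - 1.
x_{17} = 3·(-2)^{17} - 1 = 3·-131072 - 1 = -393217.

-393217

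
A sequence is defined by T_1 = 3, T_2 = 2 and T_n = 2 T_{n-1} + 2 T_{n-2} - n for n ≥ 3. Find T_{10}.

5220

T_3 = 2·2 + 2·3 - 3 = 7
T_4 = 2·7 + 2·2 - 4 = 14
T_5 = 2·14 + 2·7 - 5 = 37
T_6 = 2·37 + 2·14 - 6 = 96
T_7 = 2·96 + 2·37 - 7 = 259
T_8 = 2·259 + 2·96 - 8 = 702
T_9 = 2·702 + 2·259 - 9 = 1913
T_{10} = 2·1913 + 2·702 - 10 = 5220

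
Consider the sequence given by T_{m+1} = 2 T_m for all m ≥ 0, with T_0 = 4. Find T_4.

T_1 = 2·4 = 8
T_2 = 2·8 = 16
T_3 = 2·16 = 32
T_4 = 2·32 = 64

64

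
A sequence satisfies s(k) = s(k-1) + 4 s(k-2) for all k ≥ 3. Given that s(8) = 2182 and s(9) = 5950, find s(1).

7

Rearranging, s(k-2) = (s(k) - s(k-1)) / 4.
s(7) = (5950 - 2182) / 4 = 3768/4 = 942
s(6) = (2182 - 942) / 4 = 1240/4 = 310
s(5) = (942 - 310) / 4 = 632/4 = 158
s(4) = (310 - 158) / 4 = 152/4 = 38
s(3) = (158 - 38) / 4 = 120/4 = 30
s(2) = (38 - 30) / 4 = 8/4 = 2
s(1) = (30 - 2) / 4 = 28/4 = 7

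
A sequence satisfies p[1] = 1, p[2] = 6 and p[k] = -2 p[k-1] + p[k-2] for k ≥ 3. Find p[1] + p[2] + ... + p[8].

p[3] = -2(6) + 1 = -11
p[4] = -2(-11) + 6 = 28
p[5] = -2(28) + (-11) = -67
p[6] = -2(-67) + 28 = 162
p[7] = -2(162) + (-67) = -391
p[8] = -2(-391) + 162 = 944
Sum = 1 + 6 + (-11) + 28 + (-67) + 162 + (-391) + 944 = 672

672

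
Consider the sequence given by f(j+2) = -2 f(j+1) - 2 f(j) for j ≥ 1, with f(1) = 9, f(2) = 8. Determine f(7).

f(3) = -2*8 - 2*9 = -34
f(4) = -2*(-34) - 2*8 = 52
f(5) = -2*52 - 2*(-34) = -36
f(6) = -2*(-36) - 2*52 = -32
f(7) = -2*(-32) - 2*(-36) = 136

136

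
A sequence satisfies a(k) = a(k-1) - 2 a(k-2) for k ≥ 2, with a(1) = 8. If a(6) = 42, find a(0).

1

Let a(0) = v.
a(2) = 8 - 2v
a(3) = -8 - 2v
a(4) = -24 + 2v
a(5) = -8 + 6v
a(6) = 40 + 2v
So 40 + 2v = 42, giving v = 1.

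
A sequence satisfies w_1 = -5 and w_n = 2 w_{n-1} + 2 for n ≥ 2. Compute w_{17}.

The fixed point is 2/(1 - 2) = -2, so w_n + 2 = 2(w_{n-1} + 2).
Hence w_n = -3·2^{n-1} - 2.
w_{17} = -3·2^{16} - 2 = -3·65536 - 2 = -196610.

-196610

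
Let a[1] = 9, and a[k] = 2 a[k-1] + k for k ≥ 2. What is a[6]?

a[2] = 2·9 + 2 = 20
a[3] = 2·20 + 3 = 43
a[4] = 2·43 + 4 = 90
a[5] = 2·90 + 5 = 185
a[6] = 2·185 + 6 = 376

376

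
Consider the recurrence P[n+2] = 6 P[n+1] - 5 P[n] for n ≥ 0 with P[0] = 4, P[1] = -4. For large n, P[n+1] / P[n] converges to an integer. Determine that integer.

5

The characteristic equation is r^2 - 6r + 5 = 0, which factors as (r - 5)(r - 1) = 0.
So the roots are 5 and 1. Since |5| > |1| and the coefficient of 5^n is non-zero, the ratio tends to 5.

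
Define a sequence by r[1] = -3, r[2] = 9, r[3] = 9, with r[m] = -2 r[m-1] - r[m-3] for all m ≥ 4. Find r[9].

r[4] = -2*9 - (-3) = -15
r[5] = -2*(-15) - 9 = 21
r[6] = -2*21 - 9 = -51
r[7] = -2*(-51) - (-15) = 117
r[8] = -2*117 - 21 = -255
r[9] = -2*(-255) - (-51) = 561

561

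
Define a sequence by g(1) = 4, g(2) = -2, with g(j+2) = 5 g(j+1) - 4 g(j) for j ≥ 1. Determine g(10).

-524282

g(3) = 5·(-2) - 4·4 = -26
g(4) = 5·(-26) - 4·(-2) = -122
g(5) = 5·(-122) - 4·(-26) = -506
g(6) = 5·(-506) - 4·(-122) = -2042
g(7) = 5·(-2042) - 4·(-506) = -8186
g(8) = 5·(-8186) - 4·(-2042) = -32762
g(9) = 5·(-32762) - 4·(-8186) = -131066
g(10) = 5·(-131066) - 4·(-32762) = -524282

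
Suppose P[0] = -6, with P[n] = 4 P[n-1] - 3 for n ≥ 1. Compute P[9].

-1835007

P[1] = 4(-6) - 3 = -27
P[2] = 4(-27) - 3 = -111
P[3] = 4(-111) - 3 = -447
P[4] = 4(-447) - 3 = -1791
P[5] = 4(-1791) - 3 = -7167
P[6] = 4(-7167) - 3 = -28671
P[7] = 4(-28671) - 3 = -114687
P[8] = 4(-114687) - 3 = -458751
P[9] = 4(-458751) - 3 = -1835007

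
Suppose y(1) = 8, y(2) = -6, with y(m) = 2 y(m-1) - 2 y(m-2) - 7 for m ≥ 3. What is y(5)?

y(3) = 2·(-6) - 2·8 - 7 = -35
y(4) = 2·(-35) - 2·(-6) - 7 = -65
y(5) = 2·(-65) - 2·(-35) - 7 = -67

-67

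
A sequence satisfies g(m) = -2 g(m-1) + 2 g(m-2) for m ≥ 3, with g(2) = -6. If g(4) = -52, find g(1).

4

Let g(1) = v.
g(3) = 12 + 2v
g(4) = -36 - 4v
So -36 - 4v = -52, giving v = 4.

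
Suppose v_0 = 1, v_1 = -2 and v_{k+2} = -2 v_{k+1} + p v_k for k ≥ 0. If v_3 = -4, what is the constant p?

v_2 = 4 + p
v_3 = -8 - 4p
So -8 - 4p = -4, giving p = -1.

-1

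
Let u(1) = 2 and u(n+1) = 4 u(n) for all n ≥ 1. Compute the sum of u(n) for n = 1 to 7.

u(2) = 4(2) = 8
u(3) = 4(8) = 32
u(4) = 4(32) = 128
u(5) = 4(128) = 512
u(6) = 4(512) = 2048
u(7) = 4(2048) = 8192
Sum = 2 + 8 + 32 + 128 + 512 + 2048 + 8192 = 10922

10922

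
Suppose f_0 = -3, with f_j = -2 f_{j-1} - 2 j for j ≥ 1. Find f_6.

f_1 = -2(-3) - 2 = 4
f_2 = -2(4) - 4 = -12
f_3 = -2(-12) - 6 = 18
f_4 = -2(18) - 8 = -44
f_5 = -2(-44) - 10 = 78
f_6 = -2(78) - 12 = -168

-168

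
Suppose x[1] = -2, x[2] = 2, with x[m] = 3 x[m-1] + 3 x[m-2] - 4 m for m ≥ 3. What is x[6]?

x[3] = 3*2 + 3*(-2) - 12 = -12
x[4] = 3*(-12) + 3*2 - 16 = -46
x[5] = 3*(-46) + 3*(-12) - 20 = -194
x[6] = 3*(-194) + 3*(-46) - 24 = -744

-744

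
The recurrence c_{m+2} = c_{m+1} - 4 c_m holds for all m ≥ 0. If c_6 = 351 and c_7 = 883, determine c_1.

7

Rearranging, c_{m-2} = (c_m - c_{m-1}) / -4.
c_5 = (883 - 351) / -4 = 532/-4 = -133
c_4 = (351 - (-133)) / -4 = 484/-4 = -121
c_3 = (-133 - (-121)) / -4 = -12/-4 = 3
c_2 = (-121 - 3) / -4 = -124/-4 = 31
c_1 = (3 - 31) / -4 = -28/-4 = 7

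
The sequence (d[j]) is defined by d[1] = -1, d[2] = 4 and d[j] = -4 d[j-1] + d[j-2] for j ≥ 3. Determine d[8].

23184

d[3] = -4·4 + (-1) = -17
d[4] = -4·(-17) + 4 = 72
d[5] = -4·72 + (-17) = -305
d[6] = -4·(-305) + 72 = 1292
d[7] = -4·1292 + (-305) = -5473
d[8] = -4·(-5473) + 1292 = 23184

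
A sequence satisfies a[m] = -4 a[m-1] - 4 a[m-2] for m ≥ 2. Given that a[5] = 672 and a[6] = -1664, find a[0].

Rearranging, a[m-2] = (a[m] + 4 a[m-1]) / -4.
a[4] = (-1664 + 4·672) / -4 = 1024/-4 = -256
a[3] = (672 + 4·(-256)) / -4 = -352/-4 = 88
a[2] = (-256 + 4·88) / -4 = 96/-4 = -24
a[1] = (88 + 4·(-24)) / -4 = -8/-4 = 2
a[0] = (-24 + 4·2) / -4 = -16/-4 = 4

4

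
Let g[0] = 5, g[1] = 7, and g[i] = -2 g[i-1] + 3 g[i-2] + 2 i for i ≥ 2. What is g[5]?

83

g[2] = -2(7) + 3(5) + 4 = 5
g[3] = -2(5) + 3(7) + 6 = 17
g[4] = -2(17) + 3(5) + 8 = -11
g[5] = -2(-11) + 3(17) + 10 = 83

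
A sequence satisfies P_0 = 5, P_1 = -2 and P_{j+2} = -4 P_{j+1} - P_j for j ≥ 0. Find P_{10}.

P_2 = -4(-2) - 5 = 3
P_3 = -4(3) - (-2) = -10
P_4 = -4(-10) - 3 = 37
P_5 = -4(37) - (-10) = -138
P_6 = -4(-138) - 37 = 515
P_7 = -4(515) - (-138) = -1922
P_8 = -4(-1922) - 515 = 7173
P_9 = -4(7173) - (-1922) = -26770
P_{10} = -4(-26770) - 7173 = 99907

99907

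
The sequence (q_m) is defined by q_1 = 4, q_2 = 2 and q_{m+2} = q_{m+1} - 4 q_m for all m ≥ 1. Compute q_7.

q_3 = 2 - 4*4 = -14
q_4 = (-14) - 4*2 = -22
q_5 = (-22) - 4*(-14) = 34
q_6 = 34 - 4*(-22) = 122
q_7 = 122 - 4*34 = -14

-14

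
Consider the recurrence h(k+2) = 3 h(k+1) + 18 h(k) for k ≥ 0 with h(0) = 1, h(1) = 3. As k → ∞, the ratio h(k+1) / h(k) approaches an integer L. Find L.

6

The characteristic equation is r^2 - 3r - 18 = 0, which factors as (r - 6)(r + 3) = 0.
So the roots are 6 and -3. Since |6| > |-3| and the coefficient of 6^k is non-zero, the ratio tends to 6.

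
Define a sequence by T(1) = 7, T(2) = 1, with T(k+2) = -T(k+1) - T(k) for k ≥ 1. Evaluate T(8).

1

T(3) = -1 - 7 = -8
T(4) = -(-8) - 1 = 7
T(5) = -7 - (-8) = 1
T(6) = -1 - 7 = -8
T(7) = -(-8) - 1 = 7
T(8) = -7 - (-8) = 1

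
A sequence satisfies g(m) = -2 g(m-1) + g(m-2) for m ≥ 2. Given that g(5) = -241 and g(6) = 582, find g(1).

-5

Rearranging, g(m-2) = g(m) + 2 g(m-1).
g(4) = 582 + 2·(-241) = 100
g(3) = -241 + 2·100 = -41
g(2) = 100 + 2·(-41) = 18
g(1) = -41 + 2·18 = -5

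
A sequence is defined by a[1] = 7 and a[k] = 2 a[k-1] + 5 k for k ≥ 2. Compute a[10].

11204

a[2] = 2·7 + 10 = 24
a[3] = 2·24 + 15 = 63
a[4] = 2·63 + 20 = 146
a[5] = 2·146 + 25 = 317
a[6] = 2·317 + 30 = 664
a[7] = 2·664 + 35 = 1363
a[8] = 2·1363 + 40 = 2766
a[9] = 2·2766 + 45 = 5577
a[10] = 2·5577 + 50 = 11204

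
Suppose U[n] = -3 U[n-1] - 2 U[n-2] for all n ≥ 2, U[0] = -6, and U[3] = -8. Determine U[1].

Let U[1] = z.
U[2] = 12 - 3z
U[3] = -36 + 7z
So -36 + 7z = -8, giving z = 4.

4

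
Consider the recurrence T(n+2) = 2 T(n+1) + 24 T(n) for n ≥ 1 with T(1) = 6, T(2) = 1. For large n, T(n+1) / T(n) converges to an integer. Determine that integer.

The characteristic equation is r^2 - 2r - 24 = 0, which factors as (r - 6)(r + 4) = 0.
So the roots are 6 and -4. Since |6| > |-4| and the coefficient of 6^n is non-zero, the ratio tends to 6.

6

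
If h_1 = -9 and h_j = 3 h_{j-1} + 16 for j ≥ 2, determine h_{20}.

The fixed point is 16/(1 - 3) = -8, so h_j + 8 = 3(h_{j-1} + 8).
Hence h_j = -1·3^{j-1} - 8.
h_{20} = -1·3^{19} - 8 = -1·1162261467 - 8 = -1162261475.

-1162261475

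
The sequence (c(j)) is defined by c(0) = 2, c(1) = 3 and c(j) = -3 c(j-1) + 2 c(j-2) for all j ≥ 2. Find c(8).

-11785

c(2) = -3·3 + 2·2 = -5
c(3) = -3·(-5) + 2·3 = 21
c(4) = -3·21 + 2·(-5) = -73
c(5) = -3·(-73) + 2·21 = 261
c(6) = -3·261 + 2·(-73) = -929
c(7) = -3·(-929) + 2·261 = 3309
c(8) = -3·3309 + 2·(-929) = -11785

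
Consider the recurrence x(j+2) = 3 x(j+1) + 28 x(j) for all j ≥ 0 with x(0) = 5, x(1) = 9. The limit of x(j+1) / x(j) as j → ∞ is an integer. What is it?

7

The characteristic equation is r^2 - 3r - 28 = 0, which factors as (r - 7)(r + 4) = 0.
So the roots are 7 and -4. Since |7| > |-4| and the coefficient of 7^j is non-zero, the ratio tends to 7.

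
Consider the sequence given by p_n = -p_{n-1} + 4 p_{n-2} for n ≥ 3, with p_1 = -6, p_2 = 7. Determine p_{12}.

123419

p_3 = -7 + 4*(-6) = -31
p_4 = -(-31) + 4*7 = 59
p_5 = -59 + 4*(-31) = -183
p_6 = -(-183) + 4*59 = 419
p_7 = -419 + 4*(-183) = -1151
p_8 = -(-1151) + 4*419 = 2827
p_9 = -2827 + 4*(-1151) = -7431
p_{10} = -(-7431) + 4*2827 = 18739
p_{11} = -18739 + 4*(-7431) = -48463
p_{12} = -(-48463) + 4*18739 = 123419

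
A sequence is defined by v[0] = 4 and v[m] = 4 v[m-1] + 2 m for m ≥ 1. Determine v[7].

v[1] = 4·4 + 2 = 18
v[2] = 4·18 + 4 = 76
v[3] = 4·76 + 6 = 310
v[4] = 4·310 + 8 = 1248
v[5] = 4·1248 + 10 = 5002
v[6] = 4·5002 + 12 = 20020
v[7] = 4·20020 + 14 = 80094

80094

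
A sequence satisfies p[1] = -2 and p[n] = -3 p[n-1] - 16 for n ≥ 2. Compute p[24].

The fixed point is -16/(1 + 3) = -4, so p[n] + 4 = -3(p[n-1] + 4).
Hence p[n] = 2·(-3)^{n-1} - 4.
p[24] = 2·(-3)^{23} - 4 = 2·-94143178827 - 4 = -188286357658.

-188286357658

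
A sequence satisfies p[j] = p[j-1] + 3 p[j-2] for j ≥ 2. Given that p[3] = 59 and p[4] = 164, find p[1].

8

Rearranging, p[j-2] = (p[j] - p[j-1]) / 3.
p[2] = (164 - 59) / 3 = 105/3 = 35
p[1] = (59 - 35) / 3 = 24/3 = 8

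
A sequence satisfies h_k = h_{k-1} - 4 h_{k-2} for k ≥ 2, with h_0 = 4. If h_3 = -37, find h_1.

7

Let h_1 = v.
h_2 = -16 + v
h_3 = -16 - 3v
So -16 - 3v = -37, giving v = 7.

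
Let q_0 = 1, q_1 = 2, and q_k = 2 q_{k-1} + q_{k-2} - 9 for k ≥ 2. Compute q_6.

-272

q_2 = 2*2 + 1 - 9 = -4
q_3 = 2*(-4) + 2 - 9 = -15
q_4 = 2*(-15) + (-4) - 9 = -43
q_5 = 2*(-43) + (-15) - 9 = -110
q_6 = 2*(-110) + (-43) - 9 = -272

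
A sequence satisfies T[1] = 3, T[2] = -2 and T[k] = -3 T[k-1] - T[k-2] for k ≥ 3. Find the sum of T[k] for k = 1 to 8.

-231

T[3] = -3*(-2) - 3 = 3
T[4] = -3*3 - (-2) = -7
T[5] = -3*(-7) - 3 = 18
T[6] = -3*18 - (-7) = -47
T[7] = -3*(-47) - 18 = 123
T[8] = -3*123 - (-47) = -322
Sum = 3 + (-2) + 3 + (-7) + 18 + (-47) + 123 + (-322) = -231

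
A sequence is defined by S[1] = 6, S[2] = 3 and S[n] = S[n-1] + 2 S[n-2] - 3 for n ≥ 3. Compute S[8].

255

S[3] = 3 + 2*6 - 3 = 12
S[4] = 12 + 2*3 - 3 = 15
S[5] = 15 + 2*12 - 3 = 36
S[6] = 36 + 2*15 - 3 = 63
S[7] = 63 + 2*36 - 3 = 132
S[8] = 132 + 2*63 - 3 = 255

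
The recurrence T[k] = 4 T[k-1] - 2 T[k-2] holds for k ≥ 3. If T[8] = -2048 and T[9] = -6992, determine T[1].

Rearranging, T[k-2] = (T[k] - 4 T[k-1]) / -2.
T[7] = (-6992 - 4*(-2048)) / -2 = 1200/-2 = -600
T[6] = (-2048 - 4*(-600)) / -2 = 352/-2 = -176
T[5] = (-600 - 4*(-176)) / -2 = 104/-2 = -52
T[4] = (-176 - 4*(-52)) / -2 = 32/-2 = -16
T[3] = (-52 - 4*(-16)) / -2 = 12/-2 = -6
T[2] = (-16 - 4*(-6)) / -2 = 8/-2 = -4
T[1] = (-6 - 4*(-4)) / -2 = 10/-2 = -5

-5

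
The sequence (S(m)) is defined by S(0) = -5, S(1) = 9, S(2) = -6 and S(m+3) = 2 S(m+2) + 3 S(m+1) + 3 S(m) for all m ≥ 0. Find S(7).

S(3) = 2*(-6) + 3*9 + 3*(-5) = 0
S(4) = 2*0 + 3*(-6) + 3*9 = 9
S(5) = 2*9 + 3*0 + 3*(-6) = 0
S(6) = 2*0 + 3*9 + 3*0 = 27
S(7) = 2*27 + 3*0 + 3*9 = 81

81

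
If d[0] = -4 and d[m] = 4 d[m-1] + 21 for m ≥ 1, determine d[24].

844424930131961

The fixed point is 21/(1 - 4) = -7, so d[m] + 7 = 4(d[m-1] + 7).
Hence d[m] = 3·4^m - 7.
d[24] = 3·4^{24} - 7 = 3·281474976710656 - 7 = 844424930131961.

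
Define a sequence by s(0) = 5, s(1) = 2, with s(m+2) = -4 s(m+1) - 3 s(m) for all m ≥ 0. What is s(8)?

s(2) = -4(2) - 3(5) = -23
s(3) = -4(-23) - 3(2) = 86
s(4) = -4(86) - 3(-23) = -275
s(5) = -4(-275) - 3(86) = 842
s(6) = -4(842) - 3(-275) = -2543
s(7) = -4(-2543) - 3(842) = 7646
s(8) = -4(7646) - 3(-2543) = -22955

-22955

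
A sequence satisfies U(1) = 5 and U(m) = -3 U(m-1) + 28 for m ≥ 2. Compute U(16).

28697821

The fixed point is 28/(1 + 3) = 7, so U(m) - 7 = -3(U(m-1) - 7).
Hence U(m) = -2·(-3)^{m-1} + 7.
U(16) = -2·(-3)^{15} + 7 = -2·-14348907 + 7 = 28697821.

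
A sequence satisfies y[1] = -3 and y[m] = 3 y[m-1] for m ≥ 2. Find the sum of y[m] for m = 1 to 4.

-120

y[2] = 3·(-3) = -9
y[3] = 3·(-9) = -27
y[4] = 3·(-27) = -81
Sum = (-3) + (-9) + (-27) + (-81) = -120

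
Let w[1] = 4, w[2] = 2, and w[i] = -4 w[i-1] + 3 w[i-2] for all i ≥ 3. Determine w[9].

w[3] = -4·2 + 3·4 = 4
w[4] = -4·4 + 3·2 = -10
w[5] = -4·(-10) + 3·4 = 52
w[6] = -4·52 + 3·(-10) = -238
w[7] = -4·(-238) + 3·52 = 1108
w[8] = -4·1108 + 3·(-238) = -5146
w[9] = -4·(-5146) + 3·1108 = 23908

23908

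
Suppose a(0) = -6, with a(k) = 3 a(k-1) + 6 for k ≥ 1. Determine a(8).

a(1) = 3(-6) + 6 = -12
a(2) = 3(-12) + 6 = -30
a(3) = 3(-30) + 6 = -84
a(4) = 3(-84) + 6 = -246
a(5) = 3(-246) + 6 = -732
a(6) = 3(-732) + 6 = -2190
a(7) = 3(-2190) + 6 = -6564
a(8) = 3(-6564) + 6 = -19686

-19686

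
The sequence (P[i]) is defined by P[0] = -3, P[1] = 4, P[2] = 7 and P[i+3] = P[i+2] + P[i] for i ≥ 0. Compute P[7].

27

P[3] = 7 + (-3) = 4
P[4] = 4 + 4 = 8
P[5] = 8 + 7 = 15
P[6] = 15 + 4 = 19
P[7] = 19 + 8 = 27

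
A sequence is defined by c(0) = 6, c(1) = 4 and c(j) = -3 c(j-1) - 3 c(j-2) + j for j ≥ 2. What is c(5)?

c(2) = -3(4) - 3(6) + 2 = -28
c(3) = -3(-28) - 3(4) + 3 = 75
c(4) = -3(75) - 3(-28) + 4 = -137
c(5) = -3(-137) - 3(75) + 5 = 191

191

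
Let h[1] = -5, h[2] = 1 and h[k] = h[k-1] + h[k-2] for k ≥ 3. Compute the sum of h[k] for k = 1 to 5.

-18

h[3] = 1 + (-5) = -4
h[4] = (-4) + 1 = -3
h[5] = (-3) + (-4) = -7
Sum = (-5) + 1 + (-4) + (-3) + (-7) = -18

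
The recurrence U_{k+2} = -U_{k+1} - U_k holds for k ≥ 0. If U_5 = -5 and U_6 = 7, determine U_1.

Rearranging, U_{k-2} = -(U_k + U_{k-1}).
U_4 = -(7 + (-5)) = -2
U_3 = -(-5 + (-2)) = 7
U_2 = -(-2 + 7) = -5
U_1 = -(7 + (-5)) = -2

-2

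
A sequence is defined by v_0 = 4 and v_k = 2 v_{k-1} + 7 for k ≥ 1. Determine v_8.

v_1 = 2*4 + 7 = 15
v_2 = 2*15 + 7 = 37
v_3 = 2*37 + 7 = 81
v_4 = 2*81 + 7 = 169
v_5 = 2*169 + 7 = 345
v_6 = 2*345 + 7 = 697
v_7 = 2*697 + 7 = 1401
v_8 = 2*1401 + 7 = 2809

2809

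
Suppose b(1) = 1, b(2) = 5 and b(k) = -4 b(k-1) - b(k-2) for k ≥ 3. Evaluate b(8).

b(3) = -4*5 - 1 = -21
b(4) = -4*(-21) - 5 = 79
b(5) = -4*79 - (-21) = -295
b(6) = -4*(-295) - 79 = 1101
b(7) = -4*1101 - (-295) = -4109
b(8) = -4*(-4109) - 1101 = 15335

15335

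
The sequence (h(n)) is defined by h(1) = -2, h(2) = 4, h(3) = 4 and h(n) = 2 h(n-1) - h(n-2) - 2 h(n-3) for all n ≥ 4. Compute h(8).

-72

h(4) = 2·4 - 4 - 2·(-2) = 8
h(5) = 2·8 - 4 - 2·4 = 4
h(6) = 2·4 - 8 - 2·4 = -8
h(7) = 2·(-8) - 4 - 2·8 = -36
h(8) = 2·(-36) - (-8) - 2·4 = -72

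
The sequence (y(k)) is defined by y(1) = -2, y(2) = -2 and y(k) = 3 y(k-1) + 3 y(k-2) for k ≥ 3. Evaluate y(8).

-8802

y(3) = 3(-2) + 3(-2) = -12
y(4) = 3(-12) + 3(-2) = -42
y(5) = 3(-42) + 3(-12) = -162
y(6) = 3(-162) + 3(-42) = -612
y(7) = 3(-612) + 3(-162) = -2322
y(8) = 3(-2322) + 3(-612) = -8802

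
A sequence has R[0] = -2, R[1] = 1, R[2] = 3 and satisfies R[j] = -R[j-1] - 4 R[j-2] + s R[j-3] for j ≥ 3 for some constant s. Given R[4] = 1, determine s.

2

R[3] = -7 - 2s
R[4] = -5 + 3s
So -5 + 3s = 1, giving s = 2.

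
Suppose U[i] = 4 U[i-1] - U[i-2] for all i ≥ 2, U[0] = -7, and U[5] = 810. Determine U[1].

Let U[1] = y.
U[2] = 7 + 4y
U[3] = 28 + 15y
U[4] = 105 + 56y
U[5] = 392 + 209y
So 392 + 209y = 810, giving y = 2.

2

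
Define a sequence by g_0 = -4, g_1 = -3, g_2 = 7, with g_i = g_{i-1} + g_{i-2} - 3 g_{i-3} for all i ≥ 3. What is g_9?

g_3 = 7 + (-3) - 3(-4) = 16
g_4 = 16 + 7 - 3(-3) = 32
g_5 = 32 + 16 - 3(7) = 27
g_6 = 27 + 32 - 3(16) = 11
g_7 = 11 + 27 - 3(32) = -58
g_8 = (-58) + 11 - 3(27) = -128
g_9 = (-128) + (-58) - 3(11) = -219

-219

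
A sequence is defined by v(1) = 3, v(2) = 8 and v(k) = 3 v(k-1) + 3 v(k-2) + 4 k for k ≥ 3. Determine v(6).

2589

v(3) = 3*8 + 3*3 + 12 = 45
v(4) = 3*45 + 3*8 + 16 = 175
v(5) = 3*175 + 3*45 + 20 = 680
v(6) = 3*680 + 3*175 + 24 = 2589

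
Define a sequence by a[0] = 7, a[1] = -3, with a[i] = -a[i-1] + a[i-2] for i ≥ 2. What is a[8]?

a[2] = -(-3) + 7 = 10
a[3] = -10 + (-3) = -13
a[4] = -(-13) + 10 = 23
a[5] = -23 + (-13) = -36
a[6] = -(-36) + 23 = 59
a[7] = -59 + (-36) = -95
a[8] = -(-95) + 59 = 154

154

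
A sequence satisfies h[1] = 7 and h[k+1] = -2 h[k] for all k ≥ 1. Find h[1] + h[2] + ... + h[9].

h[2] = -2·7 = -14
h[3] = -2·(-14) = 28
h[4] = -2·28 = -56
h[5] = -2·(-56) = 112
h[6] = -2·112 = -224
h[7] = -2·(-224) = 448
h[8] = -2·448 = -896
h[9] = -2·(-896) = 1792
Sum = 7 + (-14) + 28 + (-56) + 112 + (-224) + 448 + (-896) + 1792 = 1197

1197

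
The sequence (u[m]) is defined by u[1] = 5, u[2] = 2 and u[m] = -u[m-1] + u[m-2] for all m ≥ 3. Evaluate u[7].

u[3] = -2 + 5 = 3
u[4] = -3 + 2 = -1
u[5] = -(-1) + 3 = 4
u[6] = -4 + (-1) = -5
u[7] = -(-5) + 4 = 9

9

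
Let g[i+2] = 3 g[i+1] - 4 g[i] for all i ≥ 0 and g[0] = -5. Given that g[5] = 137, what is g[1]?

Let g[1] = v.
g[2] = 20 + 3v
g[3] = 60 + 5v
g[4] = 100 + 3v
g[5] = 60 - 11v
So 60 - 11v = 137, giving v = -7.

-7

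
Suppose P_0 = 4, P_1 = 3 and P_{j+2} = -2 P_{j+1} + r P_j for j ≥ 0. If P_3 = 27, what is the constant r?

-3

P_2 = -6 + 4r
P_3 = 12 - 5r
So 12 - 5r = 27, giving r = -3.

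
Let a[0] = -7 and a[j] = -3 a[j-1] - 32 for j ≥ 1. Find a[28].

The fixed point is -32/(1 + 3) = -8, so a[j] + 8 = -3(a[j-1] + 8).
Hence a[j] = 1·(-3)^j - 8.
a[28] = 1·(-3)^{28} - 8 = 1·22876792454961 - 8 = 22876792454953.

22876792454953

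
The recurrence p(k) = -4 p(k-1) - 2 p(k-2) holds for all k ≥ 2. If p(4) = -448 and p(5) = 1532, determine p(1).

7

Rearranging, p(k-2) = (p(k) + 4 p(k-1)) / -2.
p(3) = (1532 + 4·(-448)) / -2 = -260/-2 = 130
p(2) = (-448 + 4·130) / -2 = 72/-2 = -36
p(1) = (130 + 4·(-36)) / -2 = -14/-2 = 7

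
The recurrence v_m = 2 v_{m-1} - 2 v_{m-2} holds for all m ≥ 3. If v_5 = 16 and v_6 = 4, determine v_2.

-1

Rearranging, v_{m-2} = (v_m - 2 v_{m-1}) / -2.
v_4 = (4 - 2·16) / -2 = -28/-2 = 14
v_3 = (16 - 2·14) / -2 = -12/-2 = 6
v_2 = (14 - 2·6) / -2 = 2/-2 = -1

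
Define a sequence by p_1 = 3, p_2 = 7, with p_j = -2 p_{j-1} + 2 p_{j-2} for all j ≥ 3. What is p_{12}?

87776

p_3 = -2(7) + 2(3) = -8
p_4 = -2(-8) + 2(7) = 30
p_5 = -2(30) + 2(-8) = -76
p_6 = -2(-76) + 2(30) = 212
p_7 = -2(212) + 2(-76) = -576
p_8 = -2(-576) + 2(212) = 1576
p_9 = -2(1576) + 2(-576) = -4304
p_{10} = -2(-4304) + 2(1576) = 11760
p_{11} = -2(11760) + 2(-4304) = -32128
p_{12} = -2(-32128) + 2(11760) = 87776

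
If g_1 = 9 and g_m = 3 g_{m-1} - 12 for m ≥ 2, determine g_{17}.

The fixed point is -12/(1 - 3) = 6, so g_m - 6 = 3(g_{m-1} - 6).
Hence g_m = 3·3^{m-1} + 6.
g_{17} = 3·3^{16} + 6 = 3·43046721 + 6 = 129140169.

129140169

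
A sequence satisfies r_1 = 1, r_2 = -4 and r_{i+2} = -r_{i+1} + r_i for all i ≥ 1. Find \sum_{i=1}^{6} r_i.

-16

r_3 = -(-4) + 1 = 5
r_4 = -5 + (-4) = -9
r_5 = -(-9) + 5 = 14
r_6 = -14 + (-9) = -23
Sum = 1 + (-4) + 5 + (-9) + 14 + (-23) = -16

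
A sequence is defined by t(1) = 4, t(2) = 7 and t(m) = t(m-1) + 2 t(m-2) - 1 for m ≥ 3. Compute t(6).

t(3) = 7 + 2(4) - 1 = 14
t(4) = 14 + 2(7) - 1 = 27
t(5) = 27 + 2(14) - 1 = 54
t(6) = 54 + 2(27) - 1 = 107

107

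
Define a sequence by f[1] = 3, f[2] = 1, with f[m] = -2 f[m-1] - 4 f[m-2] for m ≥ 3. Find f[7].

f[3] = -2(1) - 4(3) = -14
f[4] = -2(-14) - 4(1) = 24
f[5] = -2(24) - 4(-14) = 8
f[6] = -2(8) - 4(24) = -112
f[7] = -2(-112) - 4(8) = 192

192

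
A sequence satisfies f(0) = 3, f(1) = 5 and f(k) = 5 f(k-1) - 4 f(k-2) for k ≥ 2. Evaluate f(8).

43693

f(2) = 5*5 - 4*3 = 13
f(3) = 5*13 - 4*5 = 45
f(4) = 5*45 - 4*13 = 173
f(5) = 5*173 - 4*45 = 685
f(6) = 5*685 - 4*173 = 2733
f(7) = 5*2733 - 4*685 = 10925
f(8) = 5*10925 - 4*2733 = 43693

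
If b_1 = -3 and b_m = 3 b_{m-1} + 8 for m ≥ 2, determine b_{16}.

The fixed point is 8/(1 - 3) = -4, so b_m + 4 = 3(b_{m-1} + 4).
Hence b_m = 1·3^{m-1} - 4.
b_{16} = 1·3^{15} - 4 = 1·14348907 - 4 = 14348903.

14348903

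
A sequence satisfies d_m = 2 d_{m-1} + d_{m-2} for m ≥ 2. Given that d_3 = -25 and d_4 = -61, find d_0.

Rearranging, d_{m-2} = d_m - 2 d_{m-1}.
d_2 = -61 - 2(-25) = -11
d_1 = -25 - 2(-11) = -3
d_0 = -11 - 2(-3) = -5

-5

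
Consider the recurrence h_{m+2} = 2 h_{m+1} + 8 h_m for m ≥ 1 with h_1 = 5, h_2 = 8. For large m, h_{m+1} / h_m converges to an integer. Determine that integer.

4

The characteristic equation is r^2 - 2r - 8 = 0, which factors as (r - 4)(r + 2) = 0.
So the roots are 4 and -2. Since |4| > |-2| and the coefficient of 4^m is non-zero, the ratio tends to 4.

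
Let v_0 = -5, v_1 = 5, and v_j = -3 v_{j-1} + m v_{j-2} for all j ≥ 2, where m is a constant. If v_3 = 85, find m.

2

v_2 = -15 - 5m
v_3 = 45 + 20m
So 45 + 20m = 85, giving m = 2.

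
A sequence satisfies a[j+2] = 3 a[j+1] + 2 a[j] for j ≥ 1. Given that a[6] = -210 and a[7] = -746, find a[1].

Rearranging, a[j-2] = (a[j] - 3 a[j-1]) / 2.
a[5] = (-746 - 3*(-210)) / 2 = -116/2 = -58
a[4] = (-210 - 3*(-58)) / 2 = -36/2 = -18
a[3] = (-58 - 3*(-18)) / 2 = -4/2 = -2
a[2] = (-18 - 3*(-2)) / 2 = -12/2 = -6
a[1] = (-2 - 3*(-6)) / 2 = 16/2 = 8

8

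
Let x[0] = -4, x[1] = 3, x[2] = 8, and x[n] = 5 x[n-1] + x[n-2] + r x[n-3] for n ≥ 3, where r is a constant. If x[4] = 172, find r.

3

x[3] = 43 - 4r
x[4] = 223 - 17r
So 223 - 17r = 172, giving r = 3.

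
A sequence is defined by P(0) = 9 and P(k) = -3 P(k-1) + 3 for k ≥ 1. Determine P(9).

-162384

P(1) = -3*9 + 3 = -24
P(2) = -3*(-24) + 3 = 75
P(3) = -3*75 + 3 = -222
P(4) = -3*(-222) + 3 = 669
P(5) = -3*669 + 3 = -2004
P(6) = -3*(-2004) + 3 = 6015
P(7) = -3*6015 + 3 = -18042
P(8) = -3*(-18042) + 3 = 54129
P(9) = -3*54129 + 3 = -162384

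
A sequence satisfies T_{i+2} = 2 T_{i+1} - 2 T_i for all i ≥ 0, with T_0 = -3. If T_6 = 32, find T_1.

Let T_1 = x.
T_2 = 6 + 2x
T_3 = 12 + 2x
T_4 = 12
T_5 = -4x
T_6 = -24 - 8x
So -24 - 8x = 32, giving x = -7.

-7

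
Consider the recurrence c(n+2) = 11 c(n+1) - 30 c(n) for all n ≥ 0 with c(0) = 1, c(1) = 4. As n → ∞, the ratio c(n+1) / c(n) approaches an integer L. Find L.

6

The characteristic equation is r^2 - 11r + 30 = 0, which factors as (r - 6)(r - 5) = 0.
So the roots are 6 and 5. Since |6| > |5| and the coefficient of 6^n is non-zero, the ratio tends to 6.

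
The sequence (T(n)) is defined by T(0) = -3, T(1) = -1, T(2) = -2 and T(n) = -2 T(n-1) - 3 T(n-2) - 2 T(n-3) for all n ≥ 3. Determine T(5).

T(3) = -2·(-2) - 3·(-1) - 2·(-3) = 13
T(4) = -2·13 - 3·(-2) - 2·(-1) = -18
T(5) = -2·(-18) - 3·13 - 2·(-2) = 1

1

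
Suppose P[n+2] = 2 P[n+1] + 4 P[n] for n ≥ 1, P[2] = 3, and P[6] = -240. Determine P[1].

Let P[1] = v.
P[3] = 6 + 4v
P[4] = 24 + 8v
P[5] = 72 + 32v
P[6] = 240 + 96v
So 240 + 96v = -240, giving v = -5.

-5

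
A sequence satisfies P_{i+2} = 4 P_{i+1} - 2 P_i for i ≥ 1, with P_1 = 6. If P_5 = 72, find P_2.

5

Let P_2 = y.
P_3 = -12 + 4y
P_4 = -48 + 14y
P_5 = -168 + 48y
So -168 + 48y = 72, giving y = 5.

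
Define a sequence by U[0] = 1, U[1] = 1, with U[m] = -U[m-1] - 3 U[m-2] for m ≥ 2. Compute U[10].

191

U[2] = -1 - 3·1 = -4
U[3] = -(-4) - 3·1 = 1
U[4] = -1 - 3·(-4) = 11
U[5] = -11 - 3·1 = -14
U[6] = -(-14) - 3·11 = -19
U[7] = -(-19) - 3·(-14) = 61
U[8] = -61 - 3·(-19) = -4
U[9] = -(-4) - 3·61 = -179
U[10] = -(-179) - 3·(-4) = 191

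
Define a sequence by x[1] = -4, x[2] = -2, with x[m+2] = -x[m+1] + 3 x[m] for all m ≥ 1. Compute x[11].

x[3] = -(-2) + 3*(-4) = -10
x[4] = -(-10) + 3*(-2) = 4
x[5] = -4 + 3*(-10) = -34
x[6] = -(-34) + 3*4 = 46
x[7] = -46 + 3*(-34) = -148
x[8] = -(-148) + 3*46 = 286
x[9] = -286 + 3*(-148) = -730
x[10] = -(-730) + 3*286 = 1588
x[11] = -1588 + 3*(-730) = -3778

-3778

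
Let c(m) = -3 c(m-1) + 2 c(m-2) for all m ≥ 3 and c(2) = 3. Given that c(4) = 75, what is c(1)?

-7

Let c(1) = y.
c(3) = -9 + 2y
c(4) = 33 - 6y
So 33 - 6y = 75, giving y = -7.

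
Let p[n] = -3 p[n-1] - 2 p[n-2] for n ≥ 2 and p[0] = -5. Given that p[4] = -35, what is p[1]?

Let p[1] = x.
p[2] = 10 - 3x
p[3] = -30 + 7x
p[4] = 70 - 15x
So 70 - 15x = -35, giving x = 7.

7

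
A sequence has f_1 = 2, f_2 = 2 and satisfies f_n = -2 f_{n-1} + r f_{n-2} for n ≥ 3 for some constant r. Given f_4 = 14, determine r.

f_3 = -4 + 2r
f_4 = 8 - 2r
So 8 - 2r = 14, giving r = -3.

-3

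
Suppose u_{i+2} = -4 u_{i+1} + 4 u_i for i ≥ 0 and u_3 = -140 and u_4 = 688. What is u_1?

-3

Rearranging, u_{i-2} = (u_i + 4 u_{i-1}) / 4.
u_2 = (688 + 4*(-140)) / 4 = 128/4 = 32
u_1 = (-140 + 4*32) / 4 = -12/4 = -3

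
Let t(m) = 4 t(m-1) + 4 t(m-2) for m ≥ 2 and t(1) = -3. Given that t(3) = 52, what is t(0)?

7

Let t(0) = z.
t(2) = -12 + 4z
t(3) = -60 + 16z
So -60 + 16z = 52, giving z = 7.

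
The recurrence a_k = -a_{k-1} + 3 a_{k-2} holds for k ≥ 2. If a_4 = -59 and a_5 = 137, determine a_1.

5

Rearranging, a_{k-2} = (a_k + a_{k-1}) / 3.
a_3 = (137 + (-59)) / 3 = 78/3 = 26
a_2 = (-59 + 26) / 3 = -33/3 = -11
a_1 = (26 + (-11)) / 3 = 15/3 = 5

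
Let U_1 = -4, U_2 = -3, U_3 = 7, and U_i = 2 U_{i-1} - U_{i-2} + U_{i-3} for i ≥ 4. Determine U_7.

U_4 = 2(7) - (-3) + (-4) = 13
U_5 = 2(13) - 7 + (-3) = 16
U_6 = 2(16) - 13 + 7 = 26
U_7 = 2(26) - 16 + 13 = 49

49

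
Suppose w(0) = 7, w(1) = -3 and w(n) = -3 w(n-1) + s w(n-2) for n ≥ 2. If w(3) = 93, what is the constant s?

-5

w(2) = 9 + 7s
w(3) = -27 - 24s
So -27 - 24s = 93, giving s = -5.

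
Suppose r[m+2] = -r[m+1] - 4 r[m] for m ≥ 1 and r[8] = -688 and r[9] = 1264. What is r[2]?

8

Rearranging, r[m-2] = (r[m] + r[m-1]) / -4.
r[7] = (1264 + (-688)) / -4 = 576/-4 = -144
r[6] = (-688 + (-144)) / -4 = -832/-4 = 208
r[5] = (-144 + 208) / -4 = 64/-4 = -16
r[4] = (208 + (-16)) / -4 = 192/-4 = -48
r[3] = (-16 + (-48)) / -4 = -64/-4 = 16
r[2] = (-48 + 16) / -4 = -32/-4 = 8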